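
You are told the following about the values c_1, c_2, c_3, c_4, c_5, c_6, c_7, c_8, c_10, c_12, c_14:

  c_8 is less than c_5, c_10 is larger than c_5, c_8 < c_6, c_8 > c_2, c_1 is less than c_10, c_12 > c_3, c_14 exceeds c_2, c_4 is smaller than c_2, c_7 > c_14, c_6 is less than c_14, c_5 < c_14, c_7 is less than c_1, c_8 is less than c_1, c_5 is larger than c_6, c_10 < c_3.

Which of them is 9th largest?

c_8

Chaining the given pairs: c_4 < c_2 < c_8 < c_6 < c_5 < c_14 < c_7 < c_1 < c_10 < c_3 < c_12.
The 9th largest is c_8.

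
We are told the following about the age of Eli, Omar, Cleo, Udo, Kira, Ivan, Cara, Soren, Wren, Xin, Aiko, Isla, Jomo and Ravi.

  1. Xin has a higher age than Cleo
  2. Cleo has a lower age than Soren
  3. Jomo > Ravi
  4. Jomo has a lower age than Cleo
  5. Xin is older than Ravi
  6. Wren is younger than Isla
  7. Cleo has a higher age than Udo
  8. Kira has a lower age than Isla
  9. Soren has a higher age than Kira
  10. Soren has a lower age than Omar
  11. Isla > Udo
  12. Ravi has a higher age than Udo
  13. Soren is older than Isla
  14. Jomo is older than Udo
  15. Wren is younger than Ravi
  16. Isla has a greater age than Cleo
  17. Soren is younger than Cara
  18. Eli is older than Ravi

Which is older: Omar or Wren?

Omar

The relevant relations are Wren < Ravi; Ravi < Jomo; Jomo < Cleo; Cleo < Isla; Isla < Soren; Soren < Omar.
Together: Wren < Ravi < Jomo < Cleo < Isla < Soren < Omar.
So Wren < Omar; Omar is the older of the two.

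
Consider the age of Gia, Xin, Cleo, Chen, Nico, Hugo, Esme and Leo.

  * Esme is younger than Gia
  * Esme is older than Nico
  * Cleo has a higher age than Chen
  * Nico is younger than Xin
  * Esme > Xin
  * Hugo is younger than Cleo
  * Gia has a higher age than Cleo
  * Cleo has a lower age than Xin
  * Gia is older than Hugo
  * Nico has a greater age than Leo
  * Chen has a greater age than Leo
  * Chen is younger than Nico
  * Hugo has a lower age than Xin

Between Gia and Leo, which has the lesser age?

Leo

Leo < Chen < Cleo < Xin < Esme < Gia, by transitivity through Chen, Cleo, Xin, Esme.
So Leo < Gia; Leo is the younger of the two.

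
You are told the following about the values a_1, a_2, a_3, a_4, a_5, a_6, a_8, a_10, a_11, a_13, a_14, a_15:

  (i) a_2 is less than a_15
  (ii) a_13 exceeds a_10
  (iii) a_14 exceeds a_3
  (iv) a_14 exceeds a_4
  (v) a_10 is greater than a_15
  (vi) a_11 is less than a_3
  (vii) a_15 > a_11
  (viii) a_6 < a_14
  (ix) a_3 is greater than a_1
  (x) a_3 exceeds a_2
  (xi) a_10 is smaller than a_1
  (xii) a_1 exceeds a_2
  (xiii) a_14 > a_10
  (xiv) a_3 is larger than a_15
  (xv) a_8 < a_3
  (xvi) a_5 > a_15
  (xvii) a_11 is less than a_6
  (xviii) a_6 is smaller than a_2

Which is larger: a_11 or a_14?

a_11 < a_6 and a_6 < a_2 give a_11 < a_2.
Then a_2 < a_15 extends the chain to a_15.
With a_15 < a_10: a_11 < a_6 < a_2 < a_15 < a_10.
With a_10 < a_1: a_11 < a_6 < a_2 < a_15 < a_10 < a_1.
Then a_1 < a_3 extends the chain to a_3.
With a_3 < a_14: a_11 < a_6 < a_2 < a_15 < a_10 < a_1 < a_3 < a_14.
So a_11 < a_14; a_14 is the larger of the two.

a_14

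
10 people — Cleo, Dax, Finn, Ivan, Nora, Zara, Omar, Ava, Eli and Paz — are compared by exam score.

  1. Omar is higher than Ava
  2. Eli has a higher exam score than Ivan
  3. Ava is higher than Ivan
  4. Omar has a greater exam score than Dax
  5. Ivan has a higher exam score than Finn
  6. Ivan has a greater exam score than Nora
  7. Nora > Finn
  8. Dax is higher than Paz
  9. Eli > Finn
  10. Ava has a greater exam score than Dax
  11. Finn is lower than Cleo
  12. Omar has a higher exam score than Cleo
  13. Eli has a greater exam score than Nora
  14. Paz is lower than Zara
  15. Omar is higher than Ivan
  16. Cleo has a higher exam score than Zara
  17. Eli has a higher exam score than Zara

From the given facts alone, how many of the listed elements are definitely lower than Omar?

Directly below Omar: Cleo, Ivan, Dax, Ava.
One step further: Paz, Finn, Nora, Zara (8 so far).
Nothing else is reachable below Omar; 8 in all.

8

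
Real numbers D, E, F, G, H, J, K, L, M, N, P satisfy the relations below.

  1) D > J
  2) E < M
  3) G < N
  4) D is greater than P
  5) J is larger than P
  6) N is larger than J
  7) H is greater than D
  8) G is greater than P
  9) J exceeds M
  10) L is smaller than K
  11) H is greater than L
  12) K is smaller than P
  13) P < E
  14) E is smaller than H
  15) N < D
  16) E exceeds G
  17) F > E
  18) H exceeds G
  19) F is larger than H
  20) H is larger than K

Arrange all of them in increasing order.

The consecutive links are each given: L < K; K < P; P < G; G < E; E < M; M < J; J < N; N < D; D < H; H < F.

L < K < P < G < E < M < J < N < D < H < F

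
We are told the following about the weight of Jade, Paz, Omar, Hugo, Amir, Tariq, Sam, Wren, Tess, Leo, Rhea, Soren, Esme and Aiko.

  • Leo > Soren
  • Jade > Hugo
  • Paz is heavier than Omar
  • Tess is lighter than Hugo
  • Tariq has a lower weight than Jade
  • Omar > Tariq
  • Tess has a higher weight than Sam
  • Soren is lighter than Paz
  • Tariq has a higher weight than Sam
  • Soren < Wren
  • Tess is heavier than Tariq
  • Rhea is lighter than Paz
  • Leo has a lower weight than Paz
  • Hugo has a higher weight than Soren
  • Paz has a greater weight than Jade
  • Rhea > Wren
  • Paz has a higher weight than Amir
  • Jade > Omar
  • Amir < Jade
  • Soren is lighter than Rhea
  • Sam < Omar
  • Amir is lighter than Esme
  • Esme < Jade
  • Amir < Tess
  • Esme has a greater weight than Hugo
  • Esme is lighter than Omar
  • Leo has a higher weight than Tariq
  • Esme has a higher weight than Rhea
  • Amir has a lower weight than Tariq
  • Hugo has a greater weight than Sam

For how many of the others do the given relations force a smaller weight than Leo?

4

Directly below Leo: Soren, Tariq.
One step further: Sam, Amir (4 so far).
Nothing else is reachable below Leo; 4 in all.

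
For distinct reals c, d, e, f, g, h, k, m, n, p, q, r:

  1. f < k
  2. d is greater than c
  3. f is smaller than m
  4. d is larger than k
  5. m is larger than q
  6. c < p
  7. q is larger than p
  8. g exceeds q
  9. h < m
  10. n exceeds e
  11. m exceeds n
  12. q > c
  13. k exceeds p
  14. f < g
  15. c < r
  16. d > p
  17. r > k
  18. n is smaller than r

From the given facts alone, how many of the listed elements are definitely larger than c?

The elements the relations force above c are p, q, k, m, g, r, d — no chain reaches any other.
That is 7.

7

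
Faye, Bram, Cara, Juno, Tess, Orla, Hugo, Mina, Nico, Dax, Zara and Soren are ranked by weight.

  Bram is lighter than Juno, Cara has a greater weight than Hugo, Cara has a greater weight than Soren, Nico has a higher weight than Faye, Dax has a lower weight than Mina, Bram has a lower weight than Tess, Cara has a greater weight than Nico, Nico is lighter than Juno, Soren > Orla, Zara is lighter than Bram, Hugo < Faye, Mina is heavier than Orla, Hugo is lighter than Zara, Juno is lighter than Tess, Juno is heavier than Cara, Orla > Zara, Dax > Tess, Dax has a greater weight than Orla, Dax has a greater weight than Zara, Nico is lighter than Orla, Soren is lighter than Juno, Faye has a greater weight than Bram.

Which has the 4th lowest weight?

The consecutive relations fix a unique order: Hugo < Zara < Bram < Faye < Nico < Orla < Soren < Cara < Juno < Tess < Dax < Mina.
Counting 4 from the smallest end gives Faye.

Faye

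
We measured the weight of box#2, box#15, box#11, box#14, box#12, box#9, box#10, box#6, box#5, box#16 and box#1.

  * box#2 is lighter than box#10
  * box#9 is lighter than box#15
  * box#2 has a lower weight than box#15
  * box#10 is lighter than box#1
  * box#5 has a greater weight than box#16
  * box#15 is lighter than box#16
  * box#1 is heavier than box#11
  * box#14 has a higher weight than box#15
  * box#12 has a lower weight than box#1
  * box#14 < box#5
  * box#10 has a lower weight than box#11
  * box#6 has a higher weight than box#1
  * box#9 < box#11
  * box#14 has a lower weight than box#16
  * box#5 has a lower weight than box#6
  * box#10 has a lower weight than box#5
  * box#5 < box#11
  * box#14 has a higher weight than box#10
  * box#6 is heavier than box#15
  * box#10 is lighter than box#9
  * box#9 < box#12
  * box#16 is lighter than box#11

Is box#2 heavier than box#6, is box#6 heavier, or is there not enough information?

Following the relations from box#2: box#2 < box#10 < box#9 < box#15 < box#14 < box#16 < box#5 < box#6.
So box#6 is heavier.

box#6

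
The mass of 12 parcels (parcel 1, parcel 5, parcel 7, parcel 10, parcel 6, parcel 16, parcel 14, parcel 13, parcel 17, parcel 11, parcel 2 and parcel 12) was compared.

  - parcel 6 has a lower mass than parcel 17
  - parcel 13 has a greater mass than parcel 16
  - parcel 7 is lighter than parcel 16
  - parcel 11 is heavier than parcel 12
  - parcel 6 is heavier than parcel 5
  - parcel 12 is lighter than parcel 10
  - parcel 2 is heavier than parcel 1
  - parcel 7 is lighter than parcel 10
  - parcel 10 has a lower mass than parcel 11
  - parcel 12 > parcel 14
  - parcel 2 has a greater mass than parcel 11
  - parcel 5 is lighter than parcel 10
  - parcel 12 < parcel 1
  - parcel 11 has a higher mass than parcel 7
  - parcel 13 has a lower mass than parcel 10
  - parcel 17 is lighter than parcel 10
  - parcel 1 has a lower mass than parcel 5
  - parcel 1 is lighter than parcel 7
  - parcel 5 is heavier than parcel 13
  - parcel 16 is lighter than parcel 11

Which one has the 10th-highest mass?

Piecing the relations together gives one ordering: parcel 14 < parcel 12 < parcel 1 < parcel 7 < parcel 16 < parcel 13 < parcel 5 < parcel 6 < parcel 17 < parcel 10 < parcel 11 < parcel 2.
The 10th largest is parcel 1.

parcel 1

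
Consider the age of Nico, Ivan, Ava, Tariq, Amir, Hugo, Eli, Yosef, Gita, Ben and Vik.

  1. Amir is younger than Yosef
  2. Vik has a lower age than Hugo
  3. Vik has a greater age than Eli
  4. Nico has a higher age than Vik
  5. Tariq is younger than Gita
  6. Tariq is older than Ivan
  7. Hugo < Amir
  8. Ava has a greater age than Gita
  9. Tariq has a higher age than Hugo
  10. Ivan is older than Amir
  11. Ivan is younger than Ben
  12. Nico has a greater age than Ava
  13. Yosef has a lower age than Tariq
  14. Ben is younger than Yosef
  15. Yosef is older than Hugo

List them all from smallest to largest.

The consecutive links are each given: Eli < Vik; Vik < Hugo; Hugo < Amir; Amir < Ivan; Ivan < Ben; Ben < Yosef; Yosef < Tariq; Tariq < Gita; Gita < Ava; Ava < Nico.

Eli < Vik < Hugo < Amir < Ivan < Ben < Yosef < Tariq < Gita < Ava < Nico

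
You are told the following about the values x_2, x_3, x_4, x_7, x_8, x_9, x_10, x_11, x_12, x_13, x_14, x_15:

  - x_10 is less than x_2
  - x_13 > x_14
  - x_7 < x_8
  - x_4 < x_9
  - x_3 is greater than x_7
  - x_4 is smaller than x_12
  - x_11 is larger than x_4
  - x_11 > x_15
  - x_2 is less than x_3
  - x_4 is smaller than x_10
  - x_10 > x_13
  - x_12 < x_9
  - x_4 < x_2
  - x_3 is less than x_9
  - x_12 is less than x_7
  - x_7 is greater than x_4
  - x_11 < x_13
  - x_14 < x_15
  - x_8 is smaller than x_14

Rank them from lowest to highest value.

x_4 < x_12 < x_7 < x_8 < x_14 < x_15 < x_11 < x_13 < x_10 < x_2 < x_3 < x_9

Each adjacent pair is fixed by a given relation: x_4 < x_12; x_12 < x_7; x_7 < x_8; x_8 < x_14; x_14 < x_15; x_15 < x_11; x_11 < x_13; x_13 < x_10; x_10 < x_2; x_2 < x_3; x_3 < x_9. Chaining them end to end gives the full order.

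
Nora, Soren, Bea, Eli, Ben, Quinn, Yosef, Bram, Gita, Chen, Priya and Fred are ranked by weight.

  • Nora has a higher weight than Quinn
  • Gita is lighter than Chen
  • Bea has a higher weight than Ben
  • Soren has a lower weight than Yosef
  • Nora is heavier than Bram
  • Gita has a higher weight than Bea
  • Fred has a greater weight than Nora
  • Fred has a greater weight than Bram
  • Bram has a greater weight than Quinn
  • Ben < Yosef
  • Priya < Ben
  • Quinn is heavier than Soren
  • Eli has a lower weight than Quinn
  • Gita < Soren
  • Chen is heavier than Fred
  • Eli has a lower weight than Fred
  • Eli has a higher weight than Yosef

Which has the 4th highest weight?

Chaining the given pairs: Priya < Ben < Bea < Gita < Soren < Yosef < Eli < Quinn < Bram < Nora < Fred < Chen.
The 4th largest is Bram.

Bram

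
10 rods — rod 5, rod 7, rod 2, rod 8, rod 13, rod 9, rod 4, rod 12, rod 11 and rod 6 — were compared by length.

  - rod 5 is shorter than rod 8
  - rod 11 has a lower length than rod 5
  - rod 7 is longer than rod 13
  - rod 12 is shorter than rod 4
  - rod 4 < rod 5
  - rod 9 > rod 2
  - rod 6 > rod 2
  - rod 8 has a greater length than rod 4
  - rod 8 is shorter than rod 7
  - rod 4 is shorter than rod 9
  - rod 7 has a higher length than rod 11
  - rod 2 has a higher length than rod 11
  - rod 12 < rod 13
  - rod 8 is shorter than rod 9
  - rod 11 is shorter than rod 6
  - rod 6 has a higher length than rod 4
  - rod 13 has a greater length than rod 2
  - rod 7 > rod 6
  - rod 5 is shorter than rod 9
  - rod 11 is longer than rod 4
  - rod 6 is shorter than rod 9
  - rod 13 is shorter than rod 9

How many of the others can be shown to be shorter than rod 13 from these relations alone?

From rod 13 the given relations immediately reach rod 12, rod 2.
From those, rod 11 — 3 in total.
From those, rod 4 — 4 in total.
No other element is forced below rod 13 by the given relations, so the count is 4.

4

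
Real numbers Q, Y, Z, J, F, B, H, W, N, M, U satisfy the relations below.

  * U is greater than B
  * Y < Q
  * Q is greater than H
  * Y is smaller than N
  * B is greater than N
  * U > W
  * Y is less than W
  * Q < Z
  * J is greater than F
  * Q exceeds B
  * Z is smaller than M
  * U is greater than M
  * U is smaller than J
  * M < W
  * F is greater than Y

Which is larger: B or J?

B < Q < Z < M < W < U < J, by transitivity through Q, Z, M, W, U.
So B < J; J is the larger of the two.

J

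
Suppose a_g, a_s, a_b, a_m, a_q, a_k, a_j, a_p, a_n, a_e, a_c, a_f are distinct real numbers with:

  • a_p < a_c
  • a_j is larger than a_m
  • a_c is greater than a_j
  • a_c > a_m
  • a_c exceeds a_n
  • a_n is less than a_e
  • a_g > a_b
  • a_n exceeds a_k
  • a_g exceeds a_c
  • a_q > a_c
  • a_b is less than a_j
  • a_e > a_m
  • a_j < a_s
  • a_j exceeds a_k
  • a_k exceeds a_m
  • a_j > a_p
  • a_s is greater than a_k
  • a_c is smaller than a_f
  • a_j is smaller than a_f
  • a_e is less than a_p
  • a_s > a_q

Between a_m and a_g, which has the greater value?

a_g

a_m < a_k and a_k < a_n give a_m < a_n.
With a_n < a_e: a_m < a_k < a_n < a_e.
With a_e < a_p: a_m < a_k < a_n < a_e < a_p.
Then a_p < a_j extends the chain to a_j.
Then a_j < a_c extends the chain to a_c.
With a_c < a_g: a_m < a_k < a_n < a_e < a_p < a_j < a_c < a_g.
So a_m < a_g; a_g is the larger of the two.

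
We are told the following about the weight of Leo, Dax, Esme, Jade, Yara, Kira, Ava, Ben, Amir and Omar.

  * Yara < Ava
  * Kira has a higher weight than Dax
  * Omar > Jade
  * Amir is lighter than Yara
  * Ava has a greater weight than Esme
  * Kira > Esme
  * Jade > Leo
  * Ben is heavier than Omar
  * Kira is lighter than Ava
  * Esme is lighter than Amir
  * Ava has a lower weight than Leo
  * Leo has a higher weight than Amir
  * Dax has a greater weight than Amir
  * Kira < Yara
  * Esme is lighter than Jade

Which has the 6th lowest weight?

Ava

Piecing the relations together gives one ordering: Esme < Amir < Dax < Kira < Yara < Ava < Leo < Jade < Omar < Ben.
The 6th smallest is Ava.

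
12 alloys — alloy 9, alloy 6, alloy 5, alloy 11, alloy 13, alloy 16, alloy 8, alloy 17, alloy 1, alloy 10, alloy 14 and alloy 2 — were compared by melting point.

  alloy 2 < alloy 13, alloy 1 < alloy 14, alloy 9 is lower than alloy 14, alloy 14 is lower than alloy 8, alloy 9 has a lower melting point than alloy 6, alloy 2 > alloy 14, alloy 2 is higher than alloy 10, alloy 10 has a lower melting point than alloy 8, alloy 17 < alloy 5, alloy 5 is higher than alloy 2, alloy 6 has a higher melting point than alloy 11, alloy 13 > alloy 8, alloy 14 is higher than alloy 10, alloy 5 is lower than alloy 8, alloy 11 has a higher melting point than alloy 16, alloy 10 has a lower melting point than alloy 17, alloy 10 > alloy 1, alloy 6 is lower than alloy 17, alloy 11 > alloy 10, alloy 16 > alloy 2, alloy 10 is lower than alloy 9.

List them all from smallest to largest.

alloy 1 < alloy 10 < alloy 9 < alloy 14 < alloy 2 < alloy 16 < alloy 11 < alloy 6 < alloy 17 < alloy 5 < alloy 8 < alloy 13

Nothing is placed below alloy 1, so it is least; from there alloy 1 < alloy 10; alloy 10 < alloy 9; alloy 9 < alloy 14; alloy 14 < alloy 2; alloy 2 < alloy 16; alloy 16 < alloy 11; alloy 11 < alloy 6; alloy 6 < alloy 17; alloy 17 < alloy 5; alloy 5 < alloy 8; alloy 8 < alloy 13, each given directly.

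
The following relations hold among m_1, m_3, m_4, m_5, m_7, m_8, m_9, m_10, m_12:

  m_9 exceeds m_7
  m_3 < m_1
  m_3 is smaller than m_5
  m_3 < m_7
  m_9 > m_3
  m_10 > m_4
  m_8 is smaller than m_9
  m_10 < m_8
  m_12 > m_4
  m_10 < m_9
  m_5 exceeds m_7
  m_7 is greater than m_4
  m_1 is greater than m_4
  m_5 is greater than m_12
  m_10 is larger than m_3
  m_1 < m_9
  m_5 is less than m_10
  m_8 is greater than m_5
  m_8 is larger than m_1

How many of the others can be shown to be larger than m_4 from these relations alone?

7

Directly above m_4: m_12, m_7, m_10, m_1.
One step further: m_5, m_8, m_9 (7 so far).
No other element is forced above m_4 by the given relations, so the count is 7.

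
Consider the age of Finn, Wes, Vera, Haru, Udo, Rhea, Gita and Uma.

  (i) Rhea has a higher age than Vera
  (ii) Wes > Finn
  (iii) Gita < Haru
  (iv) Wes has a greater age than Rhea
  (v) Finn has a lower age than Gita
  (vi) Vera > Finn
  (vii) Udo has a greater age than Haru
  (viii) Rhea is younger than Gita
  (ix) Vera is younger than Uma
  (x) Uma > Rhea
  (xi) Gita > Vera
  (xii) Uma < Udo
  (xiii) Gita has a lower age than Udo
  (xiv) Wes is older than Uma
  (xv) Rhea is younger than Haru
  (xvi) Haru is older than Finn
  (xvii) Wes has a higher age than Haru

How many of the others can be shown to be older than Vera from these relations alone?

6

From Vera the given relations immediately reach Rhea, Gita, Uma.
From those, Haru, Wes, Udo — 6 in total.
Nothing else is reachable above Vera; 6 in all.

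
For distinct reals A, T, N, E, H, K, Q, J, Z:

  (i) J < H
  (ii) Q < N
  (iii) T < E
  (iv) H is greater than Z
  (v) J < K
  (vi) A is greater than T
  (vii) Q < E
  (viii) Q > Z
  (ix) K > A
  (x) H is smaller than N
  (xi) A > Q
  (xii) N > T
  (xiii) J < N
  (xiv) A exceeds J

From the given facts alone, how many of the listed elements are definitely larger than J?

4

From J the given relations immediately reach H, N, A, K.
No other element is forced above J by the given relations, so the count is 4.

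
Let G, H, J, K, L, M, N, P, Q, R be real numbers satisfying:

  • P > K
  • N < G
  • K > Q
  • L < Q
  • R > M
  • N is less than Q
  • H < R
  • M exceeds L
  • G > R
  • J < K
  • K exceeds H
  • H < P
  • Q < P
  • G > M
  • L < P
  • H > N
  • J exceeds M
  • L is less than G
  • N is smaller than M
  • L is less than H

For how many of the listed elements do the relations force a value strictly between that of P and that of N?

5

The relations place N below P. An element lies strictly between them when it is forced above N and also forced below P.
Above N: {M, H, J, R, Q, K, G}. Below P: {L, M, H, J, Q, K}.
Intersection: {M, H, J, Q, K} — 5.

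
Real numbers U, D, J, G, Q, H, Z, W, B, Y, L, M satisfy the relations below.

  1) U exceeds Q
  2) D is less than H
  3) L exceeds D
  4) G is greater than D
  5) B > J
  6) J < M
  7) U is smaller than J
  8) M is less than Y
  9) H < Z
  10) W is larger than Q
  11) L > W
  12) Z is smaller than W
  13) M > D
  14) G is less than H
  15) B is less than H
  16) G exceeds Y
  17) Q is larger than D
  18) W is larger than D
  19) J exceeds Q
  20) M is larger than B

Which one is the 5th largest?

G

Chaining the given pairs: D < Q < U < J < B < M < Y < G < H < Z < W < L.
Counting 5 from the largest end gives G.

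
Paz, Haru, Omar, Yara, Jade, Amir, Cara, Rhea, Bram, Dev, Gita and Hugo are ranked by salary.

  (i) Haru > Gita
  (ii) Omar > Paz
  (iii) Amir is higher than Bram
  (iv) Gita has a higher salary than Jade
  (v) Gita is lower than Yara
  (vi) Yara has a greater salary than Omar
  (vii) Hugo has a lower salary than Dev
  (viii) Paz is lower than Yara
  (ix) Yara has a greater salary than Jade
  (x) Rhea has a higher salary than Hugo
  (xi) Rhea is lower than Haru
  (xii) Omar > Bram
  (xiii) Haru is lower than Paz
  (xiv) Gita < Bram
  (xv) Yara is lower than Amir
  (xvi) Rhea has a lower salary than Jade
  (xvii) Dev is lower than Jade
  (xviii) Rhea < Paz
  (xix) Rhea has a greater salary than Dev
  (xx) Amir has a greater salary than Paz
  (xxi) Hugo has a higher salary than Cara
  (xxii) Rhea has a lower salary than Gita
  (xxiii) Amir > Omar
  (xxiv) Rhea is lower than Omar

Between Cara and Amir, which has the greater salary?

Amir

Link the given pairs in sequence: Cara < Hugo; Hugo < Dev; Dev < Rhea; Rhea < Jade; Jade < Gita; Gita < Haru; Haru < Paz; Paz < Omar; Omar < Yara; Yara < Amir.
Together: Cara < Hugo < Dev < Rhea < Jade < Gita < Haru < Paz < Omar < Yara < Amir.
So Cara < Amir; Amir is the higher of the two.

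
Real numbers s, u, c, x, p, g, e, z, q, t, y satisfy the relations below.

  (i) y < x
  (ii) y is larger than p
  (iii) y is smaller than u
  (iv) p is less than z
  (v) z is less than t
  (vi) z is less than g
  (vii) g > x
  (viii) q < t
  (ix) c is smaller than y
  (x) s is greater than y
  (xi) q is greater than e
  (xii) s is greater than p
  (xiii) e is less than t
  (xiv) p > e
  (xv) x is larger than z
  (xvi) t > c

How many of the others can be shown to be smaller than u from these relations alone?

From u the given relations immediately reach y.
From those, p, c — 3 in total.
From those, e — 4 in total.
Nothing else is reachable below u; 4 in all.

4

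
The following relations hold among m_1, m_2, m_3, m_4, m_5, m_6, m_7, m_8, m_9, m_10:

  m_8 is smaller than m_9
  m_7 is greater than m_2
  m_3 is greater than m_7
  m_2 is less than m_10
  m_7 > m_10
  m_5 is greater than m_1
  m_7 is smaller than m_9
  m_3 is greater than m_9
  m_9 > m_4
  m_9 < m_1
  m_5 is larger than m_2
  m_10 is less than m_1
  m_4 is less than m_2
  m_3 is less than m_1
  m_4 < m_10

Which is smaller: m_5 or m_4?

m_4

Link the given pairs in sequence: m_4 < m_10; m_10 < m_7; m_7 < m_9; m_9 < m_3; m_3 < m_1; m_1 < m_5.
Chaining these gives m_4 < m_10 < m_7 < m_9 < m_3 < m_1 < m_5.
So m_4 < m_5; m_4 is the smaller of the two.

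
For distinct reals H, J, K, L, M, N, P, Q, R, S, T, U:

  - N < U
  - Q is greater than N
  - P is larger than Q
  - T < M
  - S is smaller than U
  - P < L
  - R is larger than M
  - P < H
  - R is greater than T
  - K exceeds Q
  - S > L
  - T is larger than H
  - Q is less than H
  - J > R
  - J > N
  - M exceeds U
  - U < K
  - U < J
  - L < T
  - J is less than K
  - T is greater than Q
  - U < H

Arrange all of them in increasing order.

N < Q < P < L < S < U < H < T < M < R < J < K

The consecutive links are each given: N < Q; Q < P; P < L; L < S; S < U; U < H; H < T; T < M; M < R; R < J; J < K.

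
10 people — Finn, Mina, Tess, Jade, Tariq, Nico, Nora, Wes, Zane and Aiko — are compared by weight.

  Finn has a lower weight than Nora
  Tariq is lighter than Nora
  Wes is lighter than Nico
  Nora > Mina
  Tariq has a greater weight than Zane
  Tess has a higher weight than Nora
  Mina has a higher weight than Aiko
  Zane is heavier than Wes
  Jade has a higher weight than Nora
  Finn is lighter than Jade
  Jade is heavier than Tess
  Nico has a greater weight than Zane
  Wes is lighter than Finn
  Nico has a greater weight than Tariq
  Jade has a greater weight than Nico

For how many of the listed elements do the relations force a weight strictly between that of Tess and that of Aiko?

The relations place Aiko below Tess. An element lies strictly between them when it is forced above Aiko and also forced below Tess.
Above Aiko: {Mina, Nora, Jade}. Below Tess: {Wes, Zane, Mina, Finn, Tariq, Nora}.
Intersection: {Mina, Nora} — 2.

2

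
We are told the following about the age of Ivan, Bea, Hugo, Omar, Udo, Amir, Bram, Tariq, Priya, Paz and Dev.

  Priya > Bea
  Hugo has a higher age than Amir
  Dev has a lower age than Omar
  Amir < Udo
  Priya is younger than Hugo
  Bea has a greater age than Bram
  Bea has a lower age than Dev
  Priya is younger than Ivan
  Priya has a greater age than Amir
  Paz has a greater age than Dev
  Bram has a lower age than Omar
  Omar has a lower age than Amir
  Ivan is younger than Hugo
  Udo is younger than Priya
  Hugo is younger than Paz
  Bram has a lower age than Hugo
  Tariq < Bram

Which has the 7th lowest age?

Udo

Chaining the given pairs: Tariq < Bram < Bea < Dev < Omar < Amir < Udo < Priya < Ivan < Hugo < Paz.
The 7th smallest is Udo.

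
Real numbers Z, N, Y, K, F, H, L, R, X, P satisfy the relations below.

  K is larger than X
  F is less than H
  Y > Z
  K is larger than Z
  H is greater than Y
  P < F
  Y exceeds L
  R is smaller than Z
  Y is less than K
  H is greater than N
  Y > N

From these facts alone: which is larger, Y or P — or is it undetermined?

undetermined

Following every chain through P: above P we get F, H.
Y is not reached, and no chain runs the other way from Y to P.
So the given relations leave the order of P and Y undetermined.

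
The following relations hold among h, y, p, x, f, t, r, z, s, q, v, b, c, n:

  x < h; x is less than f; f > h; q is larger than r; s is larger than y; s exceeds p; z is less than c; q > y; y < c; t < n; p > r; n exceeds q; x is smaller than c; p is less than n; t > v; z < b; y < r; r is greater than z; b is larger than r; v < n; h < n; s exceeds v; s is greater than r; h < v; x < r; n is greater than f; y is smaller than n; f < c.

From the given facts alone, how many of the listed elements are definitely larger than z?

The elements the relations force above z are c, r, p, q, n, b, s — no chain reaches any other.
That is 7.

7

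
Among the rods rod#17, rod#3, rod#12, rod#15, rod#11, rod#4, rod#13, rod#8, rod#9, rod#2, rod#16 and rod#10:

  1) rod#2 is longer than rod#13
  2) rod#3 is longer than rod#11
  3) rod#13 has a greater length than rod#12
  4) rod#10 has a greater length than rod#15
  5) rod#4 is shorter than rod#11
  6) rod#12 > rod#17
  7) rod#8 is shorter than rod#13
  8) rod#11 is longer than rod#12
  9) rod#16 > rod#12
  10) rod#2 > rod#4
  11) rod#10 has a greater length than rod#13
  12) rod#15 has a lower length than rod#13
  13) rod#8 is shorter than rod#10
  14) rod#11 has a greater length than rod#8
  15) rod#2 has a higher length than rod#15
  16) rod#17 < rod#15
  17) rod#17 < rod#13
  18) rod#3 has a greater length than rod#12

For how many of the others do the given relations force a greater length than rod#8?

The elements the relations force above rod#8 are rod#11, rod#13, rod#10, rod#2, rod#3 — no chain reaches any other.
That is 5.

5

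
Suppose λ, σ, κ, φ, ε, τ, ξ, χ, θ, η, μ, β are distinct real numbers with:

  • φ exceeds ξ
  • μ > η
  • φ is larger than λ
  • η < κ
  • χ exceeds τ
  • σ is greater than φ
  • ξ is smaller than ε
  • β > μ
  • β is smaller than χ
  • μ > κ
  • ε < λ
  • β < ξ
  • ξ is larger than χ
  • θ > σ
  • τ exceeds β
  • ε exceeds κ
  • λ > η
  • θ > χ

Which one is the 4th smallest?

The consecutive relations fix a unique order: η < κ < μ < β < τ < χ < ξ < ε < λ < φ < σ < θ.
Counting 4 from the smallest end gives β.

β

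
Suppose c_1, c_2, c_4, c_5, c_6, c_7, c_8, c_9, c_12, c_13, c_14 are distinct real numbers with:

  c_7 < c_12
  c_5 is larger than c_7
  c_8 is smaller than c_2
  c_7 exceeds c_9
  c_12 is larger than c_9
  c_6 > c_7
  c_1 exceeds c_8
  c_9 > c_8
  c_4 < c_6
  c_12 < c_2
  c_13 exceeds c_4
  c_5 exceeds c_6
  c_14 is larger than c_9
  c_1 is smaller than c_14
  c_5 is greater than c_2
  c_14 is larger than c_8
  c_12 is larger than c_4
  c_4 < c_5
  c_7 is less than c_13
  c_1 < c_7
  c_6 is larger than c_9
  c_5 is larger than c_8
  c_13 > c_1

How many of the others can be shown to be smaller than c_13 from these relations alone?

5

Directly below c_13: c_1, c_4, c_7.
One step further: c_8, c_9 (5 so far).
No other element is forced below c_13 by the given relations, so the count is 5.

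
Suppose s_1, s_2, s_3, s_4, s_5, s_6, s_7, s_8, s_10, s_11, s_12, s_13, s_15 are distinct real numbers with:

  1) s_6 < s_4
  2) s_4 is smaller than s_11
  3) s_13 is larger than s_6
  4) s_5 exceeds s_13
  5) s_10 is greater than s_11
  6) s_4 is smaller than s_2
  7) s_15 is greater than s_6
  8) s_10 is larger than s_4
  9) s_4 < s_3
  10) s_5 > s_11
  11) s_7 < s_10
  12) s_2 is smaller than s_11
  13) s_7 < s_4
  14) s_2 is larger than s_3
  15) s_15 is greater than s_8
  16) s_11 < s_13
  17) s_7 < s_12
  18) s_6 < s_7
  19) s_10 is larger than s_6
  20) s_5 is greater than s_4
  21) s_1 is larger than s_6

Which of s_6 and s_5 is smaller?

s_6

s_6 < s_7 and s_7 < s_4 give s_6 < s_4.
With s_4 < s_3: s_6 < s_7 < s_4 < s_3.
Then s_3 < s_2 extends the chain to s_2.
Then s_2 < s_11 extends the chain to s_11.
Then s_11 < s_13 extends the chain to s_13.
With s_13 < s_5: s_6 < s_7 < s_4 < s_3 < s_2 < s_11 < s_13 < s_5.
So s_6 < s_5; s_6 is the smaller of the two.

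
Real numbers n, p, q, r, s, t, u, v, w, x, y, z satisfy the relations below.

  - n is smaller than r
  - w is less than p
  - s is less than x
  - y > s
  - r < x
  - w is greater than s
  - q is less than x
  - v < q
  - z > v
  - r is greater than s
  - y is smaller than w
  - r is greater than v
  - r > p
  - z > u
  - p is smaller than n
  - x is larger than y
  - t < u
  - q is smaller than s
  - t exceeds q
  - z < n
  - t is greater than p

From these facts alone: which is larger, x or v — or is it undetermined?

x

v < q and q < s give v < s.
Then s < y extends the chain to y.
With y < w: v < q < s < y < w.
With w < p: v < q < s < y < w < p.
Then p < t extends the chain to t.
With t < u: v < q < s < y < w < p < t < u.
Then u < z extends the chain to z.
Then z < n extends the chain to n.
Then n < r extends the chain to r.
With r < x: v < q < s < y < w < p < t < u < z < n < r < x.
So x is larger.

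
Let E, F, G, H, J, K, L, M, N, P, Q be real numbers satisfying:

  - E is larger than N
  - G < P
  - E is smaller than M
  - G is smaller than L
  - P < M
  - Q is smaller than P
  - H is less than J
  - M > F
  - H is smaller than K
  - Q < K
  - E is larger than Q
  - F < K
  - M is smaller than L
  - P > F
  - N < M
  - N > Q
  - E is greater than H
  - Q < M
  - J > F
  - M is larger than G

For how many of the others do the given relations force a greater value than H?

5

From H the given relations immediately reach J, K, E.
From those, M — 4 in total.
From those, L — 5 in total.
Nothing else is reachable above H; 5 in all.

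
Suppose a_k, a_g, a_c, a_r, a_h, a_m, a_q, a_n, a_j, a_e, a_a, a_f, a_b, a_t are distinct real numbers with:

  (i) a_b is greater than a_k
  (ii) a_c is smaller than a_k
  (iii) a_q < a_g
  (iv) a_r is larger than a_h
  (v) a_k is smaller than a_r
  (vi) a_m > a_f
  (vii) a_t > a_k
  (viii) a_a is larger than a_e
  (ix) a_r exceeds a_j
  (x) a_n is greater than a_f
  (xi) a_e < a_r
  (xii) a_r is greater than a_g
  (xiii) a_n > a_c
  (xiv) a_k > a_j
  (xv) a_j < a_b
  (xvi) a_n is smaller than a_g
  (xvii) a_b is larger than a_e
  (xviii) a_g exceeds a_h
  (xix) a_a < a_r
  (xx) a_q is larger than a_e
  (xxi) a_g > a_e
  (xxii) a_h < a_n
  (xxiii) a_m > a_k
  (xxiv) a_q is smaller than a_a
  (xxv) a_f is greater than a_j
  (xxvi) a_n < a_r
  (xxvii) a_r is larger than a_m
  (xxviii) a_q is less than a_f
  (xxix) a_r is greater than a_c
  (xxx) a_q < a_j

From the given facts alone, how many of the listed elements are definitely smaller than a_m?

6

The elements the relations force below a_m are a_e, a_q, a_c, a_j, a_f, a_k — no chain reaches any other.
That is 6.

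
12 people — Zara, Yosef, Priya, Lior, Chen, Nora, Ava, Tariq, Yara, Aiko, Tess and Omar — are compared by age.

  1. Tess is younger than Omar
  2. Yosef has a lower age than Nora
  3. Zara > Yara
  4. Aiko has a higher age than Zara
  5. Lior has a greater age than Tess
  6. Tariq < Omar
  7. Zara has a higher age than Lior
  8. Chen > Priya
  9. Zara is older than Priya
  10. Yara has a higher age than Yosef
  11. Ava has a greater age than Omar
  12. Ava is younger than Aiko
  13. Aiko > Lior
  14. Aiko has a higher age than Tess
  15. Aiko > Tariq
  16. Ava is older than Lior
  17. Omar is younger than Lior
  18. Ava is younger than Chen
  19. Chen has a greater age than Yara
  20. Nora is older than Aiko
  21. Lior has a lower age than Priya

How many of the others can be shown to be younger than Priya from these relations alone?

4

The elements the relations force below Priya are Tariq, Tess, Omar, Lior — no chain reaches any other.
That is 4.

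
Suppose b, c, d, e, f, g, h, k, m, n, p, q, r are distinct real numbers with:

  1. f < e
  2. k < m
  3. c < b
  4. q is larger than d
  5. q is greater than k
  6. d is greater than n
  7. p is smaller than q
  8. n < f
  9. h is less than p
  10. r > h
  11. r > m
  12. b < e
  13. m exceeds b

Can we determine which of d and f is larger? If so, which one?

undetermined

Following every chain through f: above f we get e; below f we get n.
d is not reached, and no chain runs the other way from d to f.
So the given relations leave the order of f and d undetermined.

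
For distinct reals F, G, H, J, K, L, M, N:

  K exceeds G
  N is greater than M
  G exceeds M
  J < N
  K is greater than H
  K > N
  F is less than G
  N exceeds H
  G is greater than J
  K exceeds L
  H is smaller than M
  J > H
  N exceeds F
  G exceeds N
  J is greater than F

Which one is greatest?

H is not greatest since H < K; F is not greatest since F < J; J is not greatest since J < N; M is not greatest since M < N; N is not greatest since N < G; L is not greatest since L < K; G is not greatest since G < K.
Only K has nothing above it, so K is the greatest.

K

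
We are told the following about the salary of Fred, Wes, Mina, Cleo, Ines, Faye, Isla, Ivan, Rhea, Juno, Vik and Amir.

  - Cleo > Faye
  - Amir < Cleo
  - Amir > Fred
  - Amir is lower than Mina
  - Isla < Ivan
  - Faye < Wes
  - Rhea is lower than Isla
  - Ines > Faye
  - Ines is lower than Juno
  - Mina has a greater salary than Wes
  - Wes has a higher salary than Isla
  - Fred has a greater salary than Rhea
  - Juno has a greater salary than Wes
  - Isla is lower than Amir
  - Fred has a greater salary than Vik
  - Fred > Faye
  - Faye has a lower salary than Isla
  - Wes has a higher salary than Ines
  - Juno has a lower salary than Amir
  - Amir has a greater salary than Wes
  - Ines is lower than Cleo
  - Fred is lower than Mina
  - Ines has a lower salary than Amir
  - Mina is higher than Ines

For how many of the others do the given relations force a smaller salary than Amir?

8

Directly below Amir: Isla, Fred, Ines, Wes, Juno.
One step further: Faye, Rhea, Vik (8 so far).
Nothing else is reachable below Amir; 8 in all.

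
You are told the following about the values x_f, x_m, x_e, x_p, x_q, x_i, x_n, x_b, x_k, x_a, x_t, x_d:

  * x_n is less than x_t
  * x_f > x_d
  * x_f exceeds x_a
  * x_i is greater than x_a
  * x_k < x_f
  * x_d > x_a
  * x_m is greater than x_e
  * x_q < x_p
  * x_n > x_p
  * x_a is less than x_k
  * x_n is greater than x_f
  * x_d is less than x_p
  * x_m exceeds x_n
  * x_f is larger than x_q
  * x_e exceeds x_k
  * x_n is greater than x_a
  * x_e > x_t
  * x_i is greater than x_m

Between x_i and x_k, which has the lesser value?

Following the relations from x_k: x_k < x_f < x_n < x_t < x_e < x_m < x_i.
So x_k < x_i; x_k is the smaller of the two.

x_k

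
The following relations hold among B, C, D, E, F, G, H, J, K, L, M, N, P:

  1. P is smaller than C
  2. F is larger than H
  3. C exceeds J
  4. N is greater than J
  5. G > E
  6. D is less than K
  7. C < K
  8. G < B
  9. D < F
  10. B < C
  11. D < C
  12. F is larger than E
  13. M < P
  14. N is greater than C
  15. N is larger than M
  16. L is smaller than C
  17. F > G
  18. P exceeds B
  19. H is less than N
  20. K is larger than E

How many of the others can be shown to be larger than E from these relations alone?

From E the given relations immediately reach G, F, K.
From those, B — 4 in total.
From those, P, C — 6 in total.
From those, N — 7 in total.
No other element is forced above E by the given relations, so the count is 7.

7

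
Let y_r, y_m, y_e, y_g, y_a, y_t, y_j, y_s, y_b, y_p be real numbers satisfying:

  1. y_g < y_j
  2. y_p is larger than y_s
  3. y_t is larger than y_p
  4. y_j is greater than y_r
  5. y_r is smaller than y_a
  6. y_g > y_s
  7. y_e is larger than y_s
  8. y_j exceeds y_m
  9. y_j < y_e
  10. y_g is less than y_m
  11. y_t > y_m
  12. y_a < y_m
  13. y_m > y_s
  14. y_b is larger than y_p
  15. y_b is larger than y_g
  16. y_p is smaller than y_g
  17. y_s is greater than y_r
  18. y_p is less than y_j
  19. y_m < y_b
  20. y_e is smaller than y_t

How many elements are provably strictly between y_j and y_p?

The relations place y_p below y_j. An element lies strictly between them when it is forced above y_p and also forced below y_j.
Above y_p: {y_g, y_m, y_e, y_b, y_t}. Below y_j: {y_r, y_s, y_g, y_a, y_m}.
Intersection: {y_g, y_m} — 2.

2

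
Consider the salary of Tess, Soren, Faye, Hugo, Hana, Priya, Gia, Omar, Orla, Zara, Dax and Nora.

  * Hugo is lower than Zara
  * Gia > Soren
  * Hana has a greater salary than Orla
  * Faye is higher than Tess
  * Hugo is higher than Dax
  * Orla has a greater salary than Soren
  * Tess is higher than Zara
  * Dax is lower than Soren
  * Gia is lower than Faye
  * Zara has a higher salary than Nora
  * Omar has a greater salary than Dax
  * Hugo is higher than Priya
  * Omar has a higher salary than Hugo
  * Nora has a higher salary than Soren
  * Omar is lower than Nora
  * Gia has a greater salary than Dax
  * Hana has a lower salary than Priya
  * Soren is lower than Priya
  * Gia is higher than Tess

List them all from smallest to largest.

The consecutive links are each given: Dax < Soren; Soren < Orla; Orla < Hana; Hana < Priya; Priya < Hugo; Hugo < Omar; Omar < Nora; Nora < Zara; Zara < Tess; Tess < Gia; Gia < Faye.

Dax < Soren < Orla < Hana < Priya < Hugo < Omar < Nora < Zara < Tess < Gia < Faye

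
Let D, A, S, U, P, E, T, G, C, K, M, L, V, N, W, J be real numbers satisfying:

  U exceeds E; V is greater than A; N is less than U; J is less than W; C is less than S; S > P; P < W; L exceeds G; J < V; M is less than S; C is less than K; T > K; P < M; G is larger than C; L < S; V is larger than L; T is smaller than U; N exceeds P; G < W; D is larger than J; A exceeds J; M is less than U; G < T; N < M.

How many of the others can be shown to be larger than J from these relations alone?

4

The elements the relations force above J are A, D, W, V — no chain reaches any other.
That is 4.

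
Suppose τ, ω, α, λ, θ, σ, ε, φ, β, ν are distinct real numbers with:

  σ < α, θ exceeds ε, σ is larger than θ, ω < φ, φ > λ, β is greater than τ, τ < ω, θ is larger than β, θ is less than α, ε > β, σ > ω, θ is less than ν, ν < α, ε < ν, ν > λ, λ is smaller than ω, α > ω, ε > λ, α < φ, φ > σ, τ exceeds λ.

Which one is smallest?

λ

Chaining upward from λ: directly above it, τ, ω, ε, ν, φ; then β, θ, σ, α.
That covers every other element, and nothing is given below λ, so λ is the smallest.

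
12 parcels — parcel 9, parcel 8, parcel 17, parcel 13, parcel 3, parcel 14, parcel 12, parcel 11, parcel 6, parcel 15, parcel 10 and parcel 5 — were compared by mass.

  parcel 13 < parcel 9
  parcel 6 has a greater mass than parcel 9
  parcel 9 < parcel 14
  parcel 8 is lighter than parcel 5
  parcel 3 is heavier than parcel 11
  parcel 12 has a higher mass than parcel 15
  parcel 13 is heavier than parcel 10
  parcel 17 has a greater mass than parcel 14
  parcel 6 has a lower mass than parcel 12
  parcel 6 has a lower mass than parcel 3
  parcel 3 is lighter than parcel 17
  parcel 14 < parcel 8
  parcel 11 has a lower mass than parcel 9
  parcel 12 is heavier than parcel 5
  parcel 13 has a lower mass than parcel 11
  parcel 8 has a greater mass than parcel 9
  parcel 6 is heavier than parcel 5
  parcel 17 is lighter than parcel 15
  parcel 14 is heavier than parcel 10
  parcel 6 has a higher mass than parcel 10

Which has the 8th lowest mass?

Piecing the relations together gives one ordering: parcel 10 < parcel 13 < parcel 11 < parcel 9 < parcel 14 < parcel 8 < parcel 5 < parcel 6 < parcel 3 < parcel 17 < parcel 15 < parcel 12.
The 8th smallest is parcel 6.

parcel 6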